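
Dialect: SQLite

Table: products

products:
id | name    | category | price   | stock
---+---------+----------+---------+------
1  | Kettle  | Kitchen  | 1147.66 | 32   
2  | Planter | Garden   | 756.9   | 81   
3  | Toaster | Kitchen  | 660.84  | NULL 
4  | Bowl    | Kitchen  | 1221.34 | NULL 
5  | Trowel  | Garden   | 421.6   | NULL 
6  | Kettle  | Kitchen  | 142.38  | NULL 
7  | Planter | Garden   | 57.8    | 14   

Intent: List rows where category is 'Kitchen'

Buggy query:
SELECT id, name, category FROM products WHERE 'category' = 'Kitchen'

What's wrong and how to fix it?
Bug: Single quotes denote string literals in SQL; the column name is being compared as a constant string

Fix: Reference the column as category without single quotes

Corrected query:
SELECT id, name, category FROM products WHERE category = 'Kitchen'

Result:
id | name    | category
---+---------+---------
1  | Kettle  | Kitchen 
3  | Toaster | Kitchen 
4  | Bowl    | Kitchen 
6  | Kettle  | Kitchen 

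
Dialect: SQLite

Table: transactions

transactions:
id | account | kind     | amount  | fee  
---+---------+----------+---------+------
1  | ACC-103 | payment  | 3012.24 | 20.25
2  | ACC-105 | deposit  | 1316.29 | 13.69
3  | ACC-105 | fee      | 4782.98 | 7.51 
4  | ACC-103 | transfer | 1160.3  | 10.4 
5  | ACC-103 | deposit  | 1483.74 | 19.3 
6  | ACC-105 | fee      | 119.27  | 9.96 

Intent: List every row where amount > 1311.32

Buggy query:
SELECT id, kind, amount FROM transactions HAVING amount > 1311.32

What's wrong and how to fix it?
Bug: HAVING filters the output of aggregation, but this query has no GROUP BY and no aggregate functions, so SQLite rejects it (HAVING clause on a non-aggregate query); the condition here is per row

Fix: Replace HAVING with WHERE since the condition applies to individual rows

Corrected query:
SELECT id, kind, amount FROM transactions WHERE amount > 1311.32

Result:
id | kind    | amount 
---+---------+--------
1  | payment | 3012.24
2  | deposit | 1316.29
3  | fee     | 4782.98
5  | deposit | 1483.74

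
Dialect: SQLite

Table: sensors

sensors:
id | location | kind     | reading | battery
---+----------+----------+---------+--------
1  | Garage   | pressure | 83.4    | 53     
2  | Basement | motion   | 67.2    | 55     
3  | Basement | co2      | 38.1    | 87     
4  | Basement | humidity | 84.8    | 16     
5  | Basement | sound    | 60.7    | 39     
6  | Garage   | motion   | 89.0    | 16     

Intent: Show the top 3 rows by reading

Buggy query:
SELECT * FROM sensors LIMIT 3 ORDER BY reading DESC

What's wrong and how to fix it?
Bug: LIMIT must come after ORDER BY

Fix: Swap the clauses: ORDER BY first, then LIMIT

Corrected query:
SELECT * FROM sensors ORDER BY reading DESC LIMIT 3

Result:
id | location | kind     | reading | battery
---+----------+----------+---------+--------
6  | Garage   | motion   | 89      | 16     
4  | Basement | humidity | 84.8    | 16     
1  | Garage   | pressure | 83.4    | 53     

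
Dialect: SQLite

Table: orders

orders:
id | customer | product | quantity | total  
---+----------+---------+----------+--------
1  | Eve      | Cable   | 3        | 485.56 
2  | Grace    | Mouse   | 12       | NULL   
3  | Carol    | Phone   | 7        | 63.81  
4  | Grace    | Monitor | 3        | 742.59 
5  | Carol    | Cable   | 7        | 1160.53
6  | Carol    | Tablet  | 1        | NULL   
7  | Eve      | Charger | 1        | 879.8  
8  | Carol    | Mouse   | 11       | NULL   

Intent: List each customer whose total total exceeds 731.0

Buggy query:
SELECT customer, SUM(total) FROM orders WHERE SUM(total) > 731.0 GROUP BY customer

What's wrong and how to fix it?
Bug: Aggregate functions cannot appear in a WHERE clause

Fix: Use HAVING (which filters groups after aggregation) instead of WHERE

Corrected query:
SELECT customer, SUM(total) FROM orders GROUP BY customer HAVING SUM(total) > 731.0

Result:
customer | SUM(total)
---------+-----------
Carol    | 1224.34   
Eve      | 1365.36   
Grace    | 742.59    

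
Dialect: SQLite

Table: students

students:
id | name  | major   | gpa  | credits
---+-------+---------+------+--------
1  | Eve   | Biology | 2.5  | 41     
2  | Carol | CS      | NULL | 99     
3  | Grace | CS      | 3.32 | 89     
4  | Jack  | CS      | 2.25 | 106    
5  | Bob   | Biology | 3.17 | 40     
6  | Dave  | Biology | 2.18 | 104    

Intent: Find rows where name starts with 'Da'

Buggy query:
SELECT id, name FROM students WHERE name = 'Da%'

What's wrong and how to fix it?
Bug: Wildcards only work with LIKE; '=' treats '%' as a literal character

Fix: Use LIKE for wildcard pattern matching

Corrected query:
SELECT id, name FROM students WHERE name LIKE 'Da%'

Result:
id | name
---+-----
6  | Dave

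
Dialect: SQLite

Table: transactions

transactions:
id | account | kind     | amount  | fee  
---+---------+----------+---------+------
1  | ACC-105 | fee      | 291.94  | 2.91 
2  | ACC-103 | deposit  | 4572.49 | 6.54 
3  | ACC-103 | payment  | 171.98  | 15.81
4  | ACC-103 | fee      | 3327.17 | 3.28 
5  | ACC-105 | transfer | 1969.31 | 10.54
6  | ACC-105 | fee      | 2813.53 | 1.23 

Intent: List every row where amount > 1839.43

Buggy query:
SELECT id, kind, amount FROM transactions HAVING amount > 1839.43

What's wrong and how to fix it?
Bug: HAVING filters the output of aggregation, but this query has no GROUP BY and no aggregate functions, so SQLite rejects it (HAVING clause on a non-aggregate query); the condition here is per row

Fix: Replace HAVING with WHERE since the condition applies to individual rows

Corrected query:
SELECT id, kind, amount FROM transactions WHERE amount > 1839.43

Result:
id | kind     | amount 
---+----------+--------
2  | deposit  | 4572.49
4  | fee      | 3327.17
5  | transfer | 1969.31
6  | fee      | 2813.53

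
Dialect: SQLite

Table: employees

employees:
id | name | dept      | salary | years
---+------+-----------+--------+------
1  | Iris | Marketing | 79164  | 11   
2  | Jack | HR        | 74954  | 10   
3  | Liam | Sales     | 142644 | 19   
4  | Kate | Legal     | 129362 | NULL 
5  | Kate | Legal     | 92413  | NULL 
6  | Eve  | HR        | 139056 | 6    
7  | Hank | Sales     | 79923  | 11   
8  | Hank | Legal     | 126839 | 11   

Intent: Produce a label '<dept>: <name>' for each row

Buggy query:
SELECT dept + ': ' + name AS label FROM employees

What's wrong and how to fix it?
Bug: '+' is numeric addition; on text columns SQLite converts them to 0 instead of concatenating

Fix: Replace + with || to concatenate text

Corrected query:
SELECT dept || ': ' || name AS label FROM employees

Result:
label          
---------------
Marketing: Iris
HR: Jack       
Sales: Liam    
Legal: Kate    
Legal: Kate    
HR: Eve        
Sales: Hank    
Legal: Hank    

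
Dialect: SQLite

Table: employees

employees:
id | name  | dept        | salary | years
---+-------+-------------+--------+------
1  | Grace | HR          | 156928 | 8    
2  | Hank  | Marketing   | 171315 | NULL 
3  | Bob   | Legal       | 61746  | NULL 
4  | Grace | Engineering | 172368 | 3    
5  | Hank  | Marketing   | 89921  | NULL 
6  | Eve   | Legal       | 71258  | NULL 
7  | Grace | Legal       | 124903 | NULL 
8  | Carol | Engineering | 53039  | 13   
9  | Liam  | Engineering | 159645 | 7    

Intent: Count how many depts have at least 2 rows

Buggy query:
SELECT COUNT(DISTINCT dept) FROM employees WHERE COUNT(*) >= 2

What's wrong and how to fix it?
Bug: COUNT(*) cannot appear in WHERE; the per-group count doesn't exist yet

Fix: Use a subquery that GROUPs and filters with HAVING, then count its rows

Corrected query:
SELECT COUNT(*) FROM (SELECT dept FROM employees GROUP BY dept HAVING COUNT(*) >= 2)

Result:
COUNT(*)
--------
3       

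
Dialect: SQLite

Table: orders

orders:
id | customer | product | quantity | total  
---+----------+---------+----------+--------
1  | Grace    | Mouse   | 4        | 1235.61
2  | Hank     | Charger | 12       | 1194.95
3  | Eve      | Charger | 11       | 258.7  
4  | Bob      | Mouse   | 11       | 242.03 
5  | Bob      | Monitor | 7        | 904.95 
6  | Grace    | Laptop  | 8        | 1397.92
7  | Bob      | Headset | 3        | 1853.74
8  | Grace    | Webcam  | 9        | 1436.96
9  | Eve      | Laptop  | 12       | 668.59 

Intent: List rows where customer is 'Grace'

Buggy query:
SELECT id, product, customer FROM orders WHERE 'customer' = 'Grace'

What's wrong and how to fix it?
Bug: Single quotes denote string literals in SQL; the column name is being compared as a constant string

Fix: Remove the quotes around the column name (or use double quotes for an identifier)

Corrected query:
SELECT id, product, customer FROM orders WHERE customer = 'Grace'

Result:
id | product | customer
---+---------+---------
1  | Mouse   | Grace   
6  | Laptop  | Grace   
8  | Webcam  | Grace   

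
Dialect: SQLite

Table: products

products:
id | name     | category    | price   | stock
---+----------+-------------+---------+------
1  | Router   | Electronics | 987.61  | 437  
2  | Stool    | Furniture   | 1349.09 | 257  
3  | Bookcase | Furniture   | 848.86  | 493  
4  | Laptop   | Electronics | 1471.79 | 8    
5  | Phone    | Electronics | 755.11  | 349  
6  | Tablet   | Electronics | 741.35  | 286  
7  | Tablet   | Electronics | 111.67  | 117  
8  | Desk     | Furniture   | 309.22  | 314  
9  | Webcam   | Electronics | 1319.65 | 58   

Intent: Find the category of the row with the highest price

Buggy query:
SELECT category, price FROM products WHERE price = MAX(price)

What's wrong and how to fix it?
Bug: WHERE is evaluated per row; an aggregate over the whole table isn't defined there

Fix: Use a subquery: WHERE price = (SELECT MAX(price) FROM products)

Corrected query:
SELECT category, price FROM products WHERE price = (SELECT MAX(price) FROM products)

Result:
category    | price  
------------+--------
Electronics | 1471.79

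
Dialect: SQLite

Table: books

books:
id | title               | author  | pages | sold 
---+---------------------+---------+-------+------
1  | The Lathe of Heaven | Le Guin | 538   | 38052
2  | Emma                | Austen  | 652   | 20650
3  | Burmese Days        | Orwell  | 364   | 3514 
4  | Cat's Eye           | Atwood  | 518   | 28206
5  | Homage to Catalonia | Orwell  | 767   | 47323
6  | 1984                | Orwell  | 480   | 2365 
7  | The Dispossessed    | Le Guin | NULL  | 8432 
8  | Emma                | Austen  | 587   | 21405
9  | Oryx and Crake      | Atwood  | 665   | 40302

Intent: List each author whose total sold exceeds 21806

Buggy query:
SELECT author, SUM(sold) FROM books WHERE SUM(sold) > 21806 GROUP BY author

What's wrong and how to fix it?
Bug: WHERE runs before GROUP BY, so aggregates aren't available there

Fix: Use HAVING (which filters groups after aggregation) instead of WHERE

Corrected query:
SELECT author, SUM(sold) FROM books GROUP BY author HAVING SUM(sold) > 21806

Result:
author  | SUM(sold)
--------+----------
Atwood  | 68508    
Austen  | 42055    
Le Guin | 46484    
Orwell  | 53202    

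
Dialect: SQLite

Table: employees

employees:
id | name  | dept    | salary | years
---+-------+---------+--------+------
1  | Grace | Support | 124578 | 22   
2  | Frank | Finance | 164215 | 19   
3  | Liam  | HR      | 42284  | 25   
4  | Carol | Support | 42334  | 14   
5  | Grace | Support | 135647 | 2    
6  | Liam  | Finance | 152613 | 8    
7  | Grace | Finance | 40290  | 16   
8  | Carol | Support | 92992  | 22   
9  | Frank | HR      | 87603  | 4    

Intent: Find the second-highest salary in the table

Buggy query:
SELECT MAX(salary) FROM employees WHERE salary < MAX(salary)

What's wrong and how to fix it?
Bug: The inner MAX is an aggregate inside WHERE, which is not allowed

Fix: Put the inner MAX in a scalar subquery

Corrected query:
SELECT MAX(salary) FROM employees WHERE salary < (SELECT MAX(salary) FROM employees)

Result:
MAX(salary)
-----------
152613     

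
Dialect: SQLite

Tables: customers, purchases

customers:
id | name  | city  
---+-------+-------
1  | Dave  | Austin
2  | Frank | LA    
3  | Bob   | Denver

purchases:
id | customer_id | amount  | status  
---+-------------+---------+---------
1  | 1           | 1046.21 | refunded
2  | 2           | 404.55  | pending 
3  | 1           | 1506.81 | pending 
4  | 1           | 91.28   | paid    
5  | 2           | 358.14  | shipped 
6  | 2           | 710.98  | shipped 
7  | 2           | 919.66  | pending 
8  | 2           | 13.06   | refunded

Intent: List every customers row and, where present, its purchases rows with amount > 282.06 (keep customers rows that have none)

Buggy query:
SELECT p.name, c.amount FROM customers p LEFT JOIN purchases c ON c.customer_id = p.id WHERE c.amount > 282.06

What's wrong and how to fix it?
Bug: Filtering c.amount in WHERE discards the NULL rows produced by LEFT JOIN, turning it into an inner join

Fix: Move the right-table condition into the ON clause so unmatched parents are kept

Corrected query:
SELECT p.name, c.amount FROM customers p LEFT JOIN purchases c ON c.customer_id = p.id AND c.amount > 282.06

Result:
name  | amount 
------+--------
Dave  | 1046.21
Dave  | 1506.81
Frank | 358.14 
Frank | 404.55 
Frank | 710.98 
Frank | 919.66 
Bob   | NULL   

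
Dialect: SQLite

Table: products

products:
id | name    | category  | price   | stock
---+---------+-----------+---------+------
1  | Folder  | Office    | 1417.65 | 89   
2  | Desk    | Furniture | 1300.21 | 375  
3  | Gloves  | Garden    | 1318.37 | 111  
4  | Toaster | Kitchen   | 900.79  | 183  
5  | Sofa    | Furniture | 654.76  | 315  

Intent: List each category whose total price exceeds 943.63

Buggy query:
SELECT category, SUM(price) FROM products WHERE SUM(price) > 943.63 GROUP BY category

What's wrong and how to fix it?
Bug: WHERE runs before GROUP BY, so aggregates aren't available there

Fix: Use HAVING (which filters groups after aggregation) instead of WHERE

Corrected query:
SELECT category, SUM(price) FROM products GROUP BY category HAVING SUM(price) > 943.63

Result:
category  | SUM(price)
----------+-----------
Furniture | 1954.97   
Garden    | 1318.37   
Office    | 1417.65   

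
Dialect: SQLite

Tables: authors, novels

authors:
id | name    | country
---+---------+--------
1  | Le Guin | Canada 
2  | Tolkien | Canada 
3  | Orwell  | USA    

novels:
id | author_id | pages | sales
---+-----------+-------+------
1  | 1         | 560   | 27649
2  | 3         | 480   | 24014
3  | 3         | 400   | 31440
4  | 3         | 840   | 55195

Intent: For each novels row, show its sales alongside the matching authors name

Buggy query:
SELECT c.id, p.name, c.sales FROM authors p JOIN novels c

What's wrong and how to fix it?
Bug: JOIN with no ON clause produces a cartesian product; every novels row pairs with every authors row

Fix: Add ON c.author_id = p.id to the JOIN

Corrected query:
SELECT c.id, p.name, c.sales FROM authors p JOIN novels c ON c.author_id = p.id

Result:
id | name    | sales
---+---------+------
1  | Le Guin | 27649
2  | Orwell  | 24014
3  | Orwell  | 31440
4  | Orwell  | 55195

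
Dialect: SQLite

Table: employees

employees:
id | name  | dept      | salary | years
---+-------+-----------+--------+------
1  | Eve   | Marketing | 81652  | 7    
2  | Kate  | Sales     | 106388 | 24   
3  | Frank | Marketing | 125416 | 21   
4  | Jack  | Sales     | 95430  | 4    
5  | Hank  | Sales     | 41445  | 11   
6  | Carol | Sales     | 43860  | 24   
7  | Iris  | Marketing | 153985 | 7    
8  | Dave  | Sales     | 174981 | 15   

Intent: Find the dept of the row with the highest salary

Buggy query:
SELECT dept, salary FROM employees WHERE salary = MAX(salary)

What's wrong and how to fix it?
Bug: MAX(salary) is an aggregate and cannot be used directly in WHERE

Fix: Use a subquery: WHERE salary = (SELECT MAX(salary) FROM employees)

Corrected query:
SELECT dept, salary FROM employees WHERE salary = (SELECT MAX(salary) FROM employees)

Result:
dept  | salary
------+-------
Sales | 174981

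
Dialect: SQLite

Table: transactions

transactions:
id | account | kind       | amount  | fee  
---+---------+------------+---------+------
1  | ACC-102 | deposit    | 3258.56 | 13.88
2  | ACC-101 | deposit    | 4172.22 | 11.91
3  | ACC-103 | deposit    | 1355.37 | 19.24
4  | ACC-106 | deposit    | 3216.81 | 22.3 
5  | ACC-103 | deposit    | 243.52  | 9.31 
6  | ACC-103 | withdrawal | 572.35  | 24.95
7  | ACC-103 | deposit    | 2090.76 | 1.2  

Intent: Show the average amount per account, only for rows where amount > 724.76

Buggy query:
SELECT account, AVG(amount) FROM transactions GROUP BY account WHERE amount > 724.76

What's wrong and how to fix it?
Bug: WHERE cannot follow GROUP BY

Fix: Place WHERE between FROM and GROUP BY

Corrected query:
SELECT account, AVG(amount) FROM transactions WHERE amount > 724.76 GROUP BY account

Result:
account | AVG(amount)
--------+------------
ACC-101 | 4172.22    
ACC-102 | 3258.56    
ACC-103 | 1723.065   
ACC-106 | 3216.81    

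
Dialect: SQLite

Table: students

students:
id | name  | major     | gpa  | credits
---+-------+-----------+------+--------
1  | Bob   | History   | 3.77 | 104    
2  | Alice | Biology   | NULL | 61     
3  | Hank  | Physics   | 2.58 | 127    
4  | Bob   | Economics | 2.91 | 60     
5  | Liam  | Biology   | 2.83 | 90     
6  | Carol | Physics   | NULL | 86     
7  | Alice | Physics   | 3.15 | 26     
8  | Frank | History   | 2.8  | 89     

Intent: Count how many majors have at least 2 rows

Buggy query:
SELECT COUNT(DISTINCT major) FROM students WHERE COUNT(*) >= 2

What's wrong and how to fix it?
Bug: COUNT(*) cannot appear in WHERE; the per-group count doesn't exist yet

Fix: Group first with HAVING COUNT(*) >= 2, then COUNT the resulting groups

Corrected query:
SELECT COUNT(*) FROM (SELECT major FROM students GROUP BY major HAVING COUNT(*) >= 2)

Result:
COUNT(*)
--------
3       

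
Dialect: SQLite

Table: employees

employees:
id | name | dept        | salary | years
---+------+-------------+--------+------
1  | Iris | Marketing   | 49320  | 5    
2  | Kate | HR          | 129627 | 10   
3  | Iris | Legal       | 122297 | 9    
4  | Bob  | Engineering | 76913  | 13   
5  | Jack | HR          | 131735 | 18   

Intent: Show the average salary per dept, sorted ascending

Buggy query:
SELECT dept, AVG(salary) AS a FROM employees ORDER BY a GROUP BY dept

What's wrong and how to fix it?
Bug: GROUP BY must precede ORDER BY

Fix: Move ORDER BY to the end, after GROUP BY

Corrected query:
SELECT dept, AVG(salary) AS a FROM employees GROUP BY dept ORDER BY a

Result:
dept        | a     
------------+-------
Marketing   | 49320 
Engineering | 76913 
Legal       | 122297
HR          | 130681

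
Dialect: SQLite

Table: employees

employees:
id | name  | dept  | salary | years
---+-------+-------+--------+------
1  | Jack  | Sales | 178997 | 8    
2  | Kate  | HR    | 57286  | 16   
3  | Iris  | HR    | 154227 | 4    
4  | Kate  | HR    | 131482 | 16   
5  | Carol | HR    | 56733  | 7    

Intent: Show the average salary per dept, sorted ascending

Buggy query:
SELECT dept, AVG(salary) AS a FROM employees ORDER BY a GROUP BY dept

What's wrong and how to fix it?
Bug: ORDER BY appears before GROUP BY; SQL clause order requires GROUP BY first

Fix: Move ORDER BY to the end, after GROUP BY

Corrected query:
SELECT dept, AVG(salary) AS a FROM employees GROUP BY dept ORDER BY a

Result:
dept  | a     
------+-------
HR    | 99932 
Sales | 178997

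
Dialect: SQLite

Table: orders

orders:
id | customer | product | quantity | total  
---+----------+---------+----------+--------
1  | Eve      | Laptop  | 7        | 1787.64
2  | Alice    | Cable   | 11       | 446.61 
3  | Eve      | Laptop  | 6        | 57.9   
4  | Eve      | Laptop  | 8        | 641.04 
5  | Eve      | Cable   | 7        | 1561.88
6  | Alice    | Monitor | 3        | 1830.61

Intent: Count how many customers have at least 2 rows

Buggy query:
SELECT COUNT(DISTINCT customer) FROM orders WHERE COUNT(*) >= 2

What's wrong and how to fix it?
Bug: COUNT(*) cannot appear in WHERE; the per-group count doesn't exist yet

Fix: Use a subquery that GROUPs and filters with HAVING, then count its rows

Corrected query:
SELECT COUNT(*) FROM (SELECT customer FROM orders GROUP BY customer HAVING COUNT(*) >= 2)

Result:
COUNT(*)
--------
2       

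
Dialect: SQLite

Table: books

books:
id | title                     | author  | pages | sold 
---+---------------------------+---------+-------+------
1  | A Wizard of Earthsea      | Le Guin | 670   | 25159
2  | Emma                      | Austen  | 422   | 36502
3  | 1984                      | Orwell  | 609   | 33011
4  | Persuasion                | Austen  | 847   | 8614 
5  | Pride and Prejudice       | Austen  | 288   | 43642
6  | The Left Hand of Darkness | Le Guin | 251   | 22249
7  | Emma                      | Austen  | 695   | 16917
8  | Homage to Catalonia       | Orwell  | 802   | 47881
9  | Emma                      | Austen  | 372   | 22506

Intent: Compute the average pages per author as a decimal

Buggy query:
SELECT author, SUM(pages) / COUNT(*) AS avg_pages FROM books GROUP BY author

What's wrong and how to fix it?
Bug: Both operands are integers, so '/' performs integer division and truncates

Fix: Multiply by 1.0 (or CAST to REAL) to force floating-point division

Corrected query:
SELECT author, SUM(pages) * 1.0 / COUNT(*) AS avg_pages FROM books GROUP BY author

Result:
author  | avg_pages
--------+----------
Austen  | 524.8    
Le Guin | 460.5    
Orwell  | 705.5    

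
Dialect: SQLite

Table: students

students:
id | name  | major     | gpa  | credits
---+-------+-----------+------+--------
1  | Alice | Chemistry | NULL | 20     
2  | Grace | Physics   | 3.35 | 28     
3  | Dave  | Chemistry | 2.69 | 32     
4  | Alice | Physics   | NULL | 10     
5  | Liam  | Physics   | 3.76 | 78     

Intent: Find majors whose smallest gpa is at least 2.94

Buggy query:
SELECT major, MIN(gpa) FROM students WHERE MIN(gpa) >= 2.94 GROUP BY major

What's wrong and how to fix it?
Bug: MIN() in WHERE is a misuse of aggregate

Fix: Use HAVING for the per-group MIN condition

Corrected query:
SELECT major, MIN(gpa) FROM students GROUP BY major HAVING MIN(gpa) >= 2.94

Result:
major   | MIN(gpa)
--------+---------
Physics | 3.35    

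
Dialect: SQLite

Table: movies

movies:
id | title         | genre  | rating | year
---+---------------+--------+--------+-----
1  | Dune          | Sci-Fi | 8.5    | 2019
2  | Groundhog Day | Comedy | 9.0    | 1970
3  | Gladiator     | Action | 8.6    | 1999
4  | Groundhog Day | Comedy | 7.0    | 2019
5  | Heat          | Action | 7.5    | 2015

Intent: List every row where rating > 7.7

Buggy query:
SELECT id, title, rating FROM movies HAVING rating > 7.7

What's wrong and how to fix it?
Bug: This is a non-aggregate query (no GROUP BY, no aggregates), so in SQLite the HAVING clause is invalid here; a row-level condition belongs in WHERE

Fix: Use WHERE for row-level filtering

Corrected query:
SELECT id, title, rating FROM movies WHERE rating > 7.7

Result:
id | title         | rating
---+---------------+-------
1  | Dune          | 8.5   
2  | Groundhog Day | 9     
3  | Gladiator     | 8.6   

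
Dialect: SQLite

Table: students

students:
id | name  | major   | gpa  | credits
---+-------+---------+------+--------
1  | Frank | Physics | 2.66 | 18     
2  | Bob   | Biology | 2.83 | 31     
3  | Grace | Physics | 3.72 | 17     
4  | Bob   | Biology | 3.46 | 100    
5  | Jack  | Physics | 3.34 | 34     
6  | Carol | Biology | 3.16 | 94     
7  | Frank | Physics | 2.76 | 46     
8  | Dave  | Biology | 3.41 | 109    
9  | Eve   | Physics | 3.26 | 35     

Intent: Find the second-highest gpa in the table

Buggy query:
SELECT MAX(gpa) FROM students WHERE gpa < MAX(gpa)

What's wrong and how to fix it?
Bug: MAX(gpa) on the right of the comparison is an aggregate-in-WHERE error

Fix: Compute the overall MAX in a subquery, then take MAX of rows below it

Corrected query:
SELECT MAX(gpa) FROM students WHERE gpa < (SELECT MAX(gpa) FROM students)

Result:
MAX(gpa)
--------
3.46    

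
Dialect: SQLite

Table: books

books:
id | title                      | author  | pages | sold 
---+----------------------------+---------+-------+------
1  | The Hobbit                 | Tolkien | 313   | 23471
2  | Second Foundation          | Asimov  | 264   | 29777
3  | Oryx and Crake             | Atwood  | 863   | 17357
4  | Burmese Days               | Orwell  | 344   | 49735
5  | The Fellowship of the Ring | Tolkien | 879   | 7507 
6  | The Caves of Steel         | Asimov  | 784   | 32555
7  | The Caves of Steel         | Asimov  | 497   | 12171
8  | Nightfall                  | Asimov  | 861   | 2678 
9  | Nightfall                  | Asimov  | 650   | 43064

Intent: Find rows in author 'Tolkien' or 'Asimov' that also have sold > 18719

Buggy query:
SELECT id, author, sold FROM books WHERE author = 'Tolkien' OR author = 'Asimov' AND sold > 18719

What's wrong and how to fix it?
Bug: Without parentheses, AND is evaluated before OR, so the sold filter only applies to the 'Asimov' branch

Fix: Add parentheses around the OR so the AND applies to both alternatives

Corrected query:
SELECT id, author, sold FROM books WHERE (author = 'Tolkien' OR author = 'Asimov') AND sold > 18719

Result:
id | author  | sold 
---+---------+------
1  | Tolkien | 23471
2  | Asimov  | 29777
6  | Asimov  | 32555
9  | Asimov  | 43064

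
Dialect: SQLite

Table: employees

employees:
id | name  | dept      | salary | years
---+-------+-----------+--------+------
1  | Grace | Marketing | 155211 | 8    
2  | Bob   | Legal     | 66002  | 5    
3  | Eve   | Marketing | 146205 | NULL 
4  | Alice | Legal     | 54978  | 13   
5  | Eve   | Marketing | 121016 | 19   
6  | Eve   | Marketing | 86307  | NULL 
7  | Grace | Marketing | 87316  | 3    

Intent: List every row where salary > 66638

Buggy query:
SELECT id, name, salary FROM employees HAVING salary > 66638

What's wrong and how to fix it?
Bug: HAVING filters the output of aggregation, but this query has no GROUP BY and no aggregate functions, so SQLite rejects it (HAVING clause on a non-aggregate query); the condition here is per row

Fix: Replace HAVING with WHERE since the condition applies to individual rows

Corrected query:
SELECT id, name, salary FROM employees WHERE salary > 66638

Result:
id | name  | salary
---+-------+-------
1  | Grace | 155211
3  | Eve   | 146205
5  | Eve   | 121016
6  | Eve   | 86307 
7  | Grace | 87316 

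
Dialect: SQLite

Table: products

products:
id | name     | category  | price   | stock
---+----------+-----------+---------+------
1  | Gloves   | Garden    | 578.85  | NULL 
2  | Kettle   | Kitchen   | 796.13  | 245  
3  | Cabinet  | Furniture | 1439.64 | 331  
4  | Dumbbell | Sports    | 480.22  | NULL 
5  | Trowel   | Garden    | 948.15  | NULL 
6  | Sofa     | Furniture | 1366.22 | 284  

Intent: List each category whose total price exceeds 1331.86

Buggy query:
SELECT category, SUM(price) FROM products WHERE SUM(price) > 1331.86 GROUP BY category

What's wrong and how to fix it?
Bug: WHERE runs before GROUP BY, so aggregates aren't available there

Fix: Move the aggregate condition to a HAVING clause

Corrected query:
SELECT category, SUM(price) FROM products GROUP BY category HAVING SUM(price) > 1331.86

Result:
category  | SUM(price)
----------+-----------
Furniture | 2805.86   
Garden    | 1527      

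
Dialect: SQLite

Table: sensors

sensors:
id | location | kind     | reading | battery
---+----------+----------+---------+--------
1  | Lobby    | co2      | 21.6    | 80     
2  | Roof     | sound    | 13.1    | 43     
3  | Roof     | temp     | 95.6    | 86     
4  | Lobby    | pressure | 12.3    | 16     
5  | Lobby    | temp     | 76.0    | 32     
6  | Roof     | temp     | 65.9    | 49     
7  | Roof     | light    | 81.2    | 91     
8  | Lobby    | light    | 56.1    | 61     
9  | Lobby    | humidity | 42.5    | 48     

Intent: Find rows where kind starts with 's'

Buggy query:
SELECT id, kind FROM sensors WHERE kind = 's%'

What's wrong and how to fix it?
Bug: Wildcards only work with LIKE; '=' treats '%' as a literal character

Fix: Use LIKE for wildcard pattern matching

Corrected query:
SELECT id, kind FROM sensors WHERE kind LIKE 's%'

Result:
id | kind 
---+------
2  | sound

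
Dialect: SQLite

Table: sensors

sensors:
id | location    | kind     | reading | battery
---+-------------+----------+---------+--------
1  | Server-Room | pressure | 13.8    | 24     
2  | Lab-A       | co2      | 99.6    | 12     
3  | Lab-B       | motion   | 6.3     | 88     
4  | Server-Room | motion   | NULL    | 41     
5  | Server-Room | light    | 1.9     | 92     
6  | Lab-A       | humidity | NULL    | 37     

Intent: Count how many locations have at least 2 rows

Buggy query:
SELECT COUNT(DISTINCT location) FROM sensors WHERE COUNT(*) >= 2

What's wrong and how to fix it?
Bug: COUNT(*) cannot appear in WHERE; the per-group count doesn't exist yet

Fix: Use a subquery that GROUPs and filters with HAVING, then count its rows

Corrected query:
SELECT COUNT(*) FROM (SELECT location FROM sensors GROUP BY location HAVING COUNT(*) >= 2)

Result:
COUNT(*)
--------
2       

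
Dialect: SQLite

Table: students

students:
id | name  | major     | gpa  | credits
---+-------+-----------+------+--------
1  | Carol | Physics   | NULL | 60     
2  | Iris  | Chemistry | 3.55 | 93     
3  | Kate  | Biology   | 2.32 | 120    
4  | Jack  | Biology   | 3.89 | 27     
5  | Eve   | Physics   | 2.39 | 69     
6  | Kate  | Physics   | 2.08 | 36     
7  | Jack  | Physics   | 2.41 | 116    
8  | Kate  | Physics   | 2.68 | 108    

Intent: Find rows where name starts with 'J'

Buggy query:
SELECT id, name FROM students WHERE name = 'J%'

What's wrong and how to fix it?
Bug: '=' compares the literal string including the % character; pattern matching needs LIKE

Fix: Use LIKE for wildcard pattern matching

Corrected query:
SELECT id, name FROM students WHERE name LIKE 'J%'

Result:
id | name
---+-----
4  | Jack
7  | Jack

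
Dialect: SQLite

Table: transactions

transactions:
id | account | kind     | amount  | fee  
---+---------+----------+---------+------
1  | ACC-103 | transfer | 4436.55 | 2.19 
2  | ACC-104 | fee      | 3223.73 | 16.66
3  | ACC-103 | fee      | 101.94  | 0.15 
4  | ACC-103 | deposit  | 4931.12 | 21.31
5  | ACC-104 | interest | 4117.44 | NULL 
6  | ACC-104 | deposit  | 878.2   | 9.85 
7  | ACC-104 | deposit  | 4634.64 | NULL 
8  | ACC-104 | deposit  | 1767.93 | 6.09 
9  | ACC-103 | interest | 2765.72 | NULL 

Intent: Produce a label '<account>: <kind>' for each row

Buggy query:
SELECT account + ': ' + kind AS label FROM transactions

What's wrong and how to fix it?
Bug: SQLite uses || for string concatenation; + coerces text to numbers (yielding 0)

Fix: Use the || operator for string concatenation

Corrected query:
SELECT account || ': ' || kind AS label FROM transactions

Result:
label            
-----------------
ACC-103: transfer
ACC-104: fee     
ACC-103: fee     
ACC-103: deposit 
ACC-104: interest
ACC-104: deposit 
ACC-104: deposit 
ACC-104: deposit 
ACC-103: interest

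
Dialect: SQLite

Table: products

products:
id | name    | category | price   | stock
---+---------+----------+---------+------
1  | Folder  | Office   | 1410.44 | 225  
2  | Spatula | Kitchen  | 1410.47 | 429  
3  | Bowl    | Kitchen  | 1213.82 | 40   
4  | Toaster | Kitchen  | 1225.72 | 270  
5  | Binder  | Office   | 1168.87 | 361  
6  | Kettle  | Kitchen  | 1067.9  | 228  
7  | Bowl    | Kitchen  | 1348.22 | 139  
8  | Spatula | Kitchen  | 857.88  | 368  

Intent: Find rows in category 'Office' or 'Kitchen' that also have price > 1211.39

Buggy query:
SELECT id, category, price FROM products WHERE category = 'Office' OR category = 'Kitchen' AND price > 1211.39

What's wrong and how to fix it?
Bug: AND binds tighter than OR, so this parses as category = 'Office' OR (category = 'Kitchen' AND price > 1211.39)

Fix: Add parentheses around the OR so the AND applies to both alternatives

Corrected query:
SELECT id, category, price FROM products WHERE (category = 'Office' OR category = 'Kitchen') AND price > 1211.39

Result:
id | category | price  
---+----------+--------
1  | Office   | 1410.44
2  | Kitchen  | 1410.47
3  | Kitchen  | 1213.82
4  | Kitchen  | 1225.72
7  | Kitchen  | 1348.22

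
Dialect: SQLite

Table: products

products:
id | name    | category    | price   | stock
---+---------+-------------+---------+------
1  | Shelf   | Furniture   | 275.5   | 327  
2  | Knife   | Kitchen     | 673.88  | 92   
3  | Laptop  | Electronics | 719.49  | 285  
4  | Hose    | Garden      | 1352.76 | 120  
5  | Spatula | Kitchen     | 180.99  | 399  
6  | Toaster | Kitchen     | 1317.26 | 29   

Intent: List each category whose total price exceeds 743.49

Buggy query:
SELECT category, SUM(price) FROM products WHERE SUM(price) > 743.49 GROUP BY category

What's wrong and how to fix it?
Bug: Aggregate functions cannot appear in a WHERE clause

Fix: Use HAVING (which filters groups after aggregation) instead of WHERE

Corrected query:
SELECT category, SUM(price) FROM products GROUP BY category HAVING SUM(price) > 743.49

Result:
category | SUM(price)
---------+-----------
Garden   | 1352.76   
Kitchen  | 2172.13   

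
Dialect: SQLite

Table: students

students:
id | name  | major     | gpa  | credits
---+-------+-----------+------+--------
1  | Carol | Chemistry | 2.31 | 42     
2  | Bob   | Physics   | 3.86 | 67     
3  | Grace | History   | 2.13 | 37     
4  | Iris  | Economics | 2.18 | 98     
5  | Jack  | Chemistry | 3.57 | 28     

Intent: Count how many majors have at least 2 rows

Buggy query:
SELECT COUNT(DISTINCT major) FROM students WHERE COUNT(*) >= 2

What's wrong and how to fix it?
Bug: COUNT(*) cannot appear in WHERE; the per-group count doesn't exist yet

Fix: Group first with HAVING COUNT(*) >= 2, then COUNT the resulting groups

Corrected query:
SELECT COUNT(*) FROM (SELECT major FROM students GROUP BY major HAVING COUNT(*) >= 2)

Result:
COUNT(*)
--------
1       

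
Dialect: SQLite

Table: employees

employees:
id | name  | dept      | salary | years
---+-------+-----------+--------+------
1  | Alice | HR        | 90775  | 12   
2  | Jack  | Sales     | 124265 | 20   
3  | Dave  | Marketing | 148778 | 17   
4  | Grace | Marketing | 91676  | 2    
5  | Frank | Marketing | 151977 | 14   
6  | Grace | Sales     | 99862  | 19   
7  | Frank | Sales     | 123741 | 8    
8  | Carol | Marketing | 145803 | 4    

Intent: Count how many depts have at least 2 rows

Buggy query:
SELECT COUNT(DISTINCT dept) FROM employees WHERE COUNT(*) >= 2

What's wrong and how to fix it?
Bug: WHERE filters individual rows, not groups, so a group-level COUNT is invalid there

Fix: Use a subquery that GROUPs and filters with HAVING, then count its rows

Corrected query:
SELECT COUNT(*) FROM (SELECT dept FROM employees GROUP BY dept HAVING COUNT(*) >= 2)

Result:
COUNT(*)
--------
2       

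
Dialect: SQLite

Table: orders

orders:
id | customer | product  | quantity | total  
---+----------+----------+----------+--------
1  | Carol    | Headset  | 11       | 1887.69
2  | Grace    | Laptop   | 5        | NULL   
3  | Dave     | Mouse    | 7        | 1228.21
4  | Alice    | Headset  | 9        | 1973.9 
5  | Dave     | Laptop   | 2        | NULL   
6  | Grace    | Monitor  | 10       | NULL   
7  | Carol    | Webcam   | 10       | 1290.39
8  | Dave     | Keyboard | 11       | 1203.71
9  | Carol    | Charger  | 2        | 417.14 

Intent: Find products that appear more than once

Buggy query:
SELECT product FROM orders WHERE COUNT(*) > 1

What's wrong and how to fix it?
Bug: WHERE can't reference COUNT(*); aggregates are computed after WHERE

Fix: GROUP BY product, then filter groups with HAVING COUNT(*) > 1

Corrected query:
SELECT product FROM orders GROUP BY product HAVING COUNT(*) > 1

Result:
product
-------
Headset
Laptop 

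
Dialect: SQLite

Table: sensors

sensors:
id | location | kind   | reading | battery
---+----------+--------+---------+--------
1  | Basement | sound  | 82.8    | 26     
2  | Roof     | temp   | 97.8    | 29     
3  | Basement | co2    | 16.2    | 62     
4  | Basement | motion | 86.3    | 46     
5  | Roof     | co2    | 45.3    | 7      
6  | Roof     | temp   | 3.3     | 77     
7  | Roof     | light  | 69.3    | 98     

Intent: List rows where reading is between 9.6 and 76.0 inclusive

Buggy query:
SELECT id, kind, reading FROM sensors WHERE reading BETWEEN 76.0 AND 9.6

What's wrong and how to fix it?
Bug: BETWEEN expects the lower bound first; with 76.0 AND 9.6 the range is empty

Fix: Swap the bounds so the smaller value comes first

Corrected query:
SELECT id, kind, reading FROM sensors WHERE reading BETWEEN 9.6 AND 76.0

Result:
id | kind  | reading
---+-------+--------
3  | co2   | 16.2   
5  | co2   | 45.3   
7  | light | 69.3   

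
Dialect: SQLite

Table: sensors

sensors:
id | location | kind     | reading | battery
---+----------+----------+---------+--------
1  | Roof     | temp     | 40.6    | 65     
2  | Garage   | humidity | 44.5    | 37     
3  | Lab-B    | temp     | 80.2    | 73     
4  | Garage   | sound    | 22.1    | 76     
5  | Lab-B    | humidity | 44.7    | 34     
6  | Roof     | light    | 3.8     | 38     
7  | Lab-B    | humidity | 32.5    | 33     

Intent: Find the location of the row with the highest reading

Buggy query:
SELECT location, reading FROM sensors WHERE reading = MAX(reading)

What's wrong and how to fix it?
Bug: MAX(reading) is an aggregate and cannot be used directly in WHERE

Fix: Wrap MAX in a scalar subquery so WHERE compares against a single value

Corrected query:
SELECT location, reading FROM sensors WHERE reading = (SELECT MAX(reading) FROM sensors)

Result:
location | reading
---------+--------
Lab-B    | 80.2   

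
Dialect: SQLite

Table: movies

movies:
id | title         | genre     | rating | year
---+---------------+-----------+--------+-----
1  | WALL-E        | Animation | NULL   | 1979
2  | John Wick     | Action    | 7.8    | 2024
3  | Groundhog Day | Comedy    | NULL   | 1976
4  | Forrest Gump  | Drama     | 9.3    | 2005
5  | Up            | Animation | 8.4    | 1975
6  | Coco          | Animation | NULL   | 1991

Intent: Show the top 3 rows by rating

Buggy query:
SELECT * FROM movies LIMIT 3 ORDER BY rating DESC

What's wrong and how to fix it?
Bug: ORDER BY cannot follow LIMIT; LIMIT is the final clause

Fix: Swap the clauses: ORDER BY first, then LIMIT

Corrected query:
SELECT * FROM movies ORDER BY rating DESC LIMIT 3

Result:
id | title        | genre     | rating | year
---+--------------+-----------+--------+-----
4  | Forrest Gump | Drama     | 9.3    | 2005
5  | Up           | Animation | 8.4    | 1975
2  | John Wick    | Action    | 7.8    | 2024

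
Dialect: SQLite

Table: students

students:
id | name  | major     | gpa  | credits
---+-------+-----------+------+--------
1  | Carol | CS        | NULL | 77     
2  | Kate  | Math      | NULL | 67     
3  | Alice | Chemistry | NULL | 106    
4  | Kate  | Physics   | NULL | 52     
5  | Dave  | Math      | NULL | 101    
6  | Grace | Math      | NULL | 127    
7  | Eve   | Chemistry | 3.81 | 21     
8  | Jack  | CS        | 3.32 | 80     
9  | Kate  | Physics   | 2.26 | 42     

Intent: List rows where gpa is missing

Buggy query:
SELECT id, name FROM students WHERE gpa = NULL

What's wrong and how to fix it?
Bug: Comparing to NULL with '=' never matches; NULL = NULL is unknown, not true

Fix: Replace '= NULL' with 'IS NULL'

Corrected query:
SELECT id, name FROM students WHERE gpa IS NULL

Result:
id | name 
---+------
1  | Carol
2  | Kate 
3  | Alice
4  | Kate 
5  | Dave 
6  | Grace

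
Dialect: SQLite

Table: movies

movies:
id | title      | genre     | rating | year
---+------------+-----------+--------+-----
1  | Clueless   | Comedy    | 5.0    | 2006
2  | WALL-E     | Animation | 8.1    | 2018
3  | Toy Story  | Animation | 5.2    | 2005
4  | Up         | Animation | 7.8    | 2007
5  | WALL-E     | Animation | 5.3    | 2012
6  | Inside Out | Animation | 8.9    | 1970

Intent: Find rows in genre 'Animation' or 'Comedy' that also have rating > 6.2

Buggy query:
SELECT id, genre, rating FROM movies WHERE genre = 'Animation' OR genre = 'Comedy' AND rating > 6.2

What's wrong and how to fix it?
Bug: Without parentheses, AND is evaluated before OR, so the rating filter only applies to the 'Comedy' branch

Fix: Group the OR with parentheses (or use IN), then AND the threshold

Corrected query:
SELECT id, genre, rating FROM movies WHERE (genre = 'Animation' OR genre = 'Comedy') AND rating > 6.2

Result:
id | genre     | rating
---+-----------+-------
2  | Animation | 8.1   
4  | Animation | 7.8   
6  | Animation | 8.9   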